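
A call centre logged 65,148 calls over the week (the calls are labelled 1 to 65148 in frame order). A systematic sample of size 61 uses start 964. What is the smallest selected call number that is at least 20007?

k = 65148/61 = 1068
Steps past start: ⌈(20007 − 964)/1068⌉ = ⌈19043/1068⌉ = 18
Selected call: 964 + 18×1068 = 20188

20188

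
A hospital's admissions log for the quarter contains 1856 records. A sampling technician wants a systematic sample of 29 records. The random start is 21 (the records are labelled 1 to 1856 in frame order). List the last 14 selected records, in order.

981, 1045, 1109, 1173, 1237, 1301, 1365, 1429, 1493, 1557, 1621, 1685, 1749, 1813

k = N/n = 1856/29 = 64
16th selection = 21 + 15×64 = 981
17th: 981 + 64 = 1045
18th: 1045 + 64 = 1109
19th: 1109 + 64 = 1173
20th: 1173 + 64 = 1237
21st: 1237 + 64 = 1301
22nd: 1301 + 64 = 1365
23rd: 1365 + 64 = 1429
24th: 1429 + 64 = 1493
25th: 1493 + 64 = 1557
26th: 1557 + 64 = 1621
27th: 1621 + 64 = 1685
28th: 1685 + 64 = 1749
29th: 1749 + 64 = 1813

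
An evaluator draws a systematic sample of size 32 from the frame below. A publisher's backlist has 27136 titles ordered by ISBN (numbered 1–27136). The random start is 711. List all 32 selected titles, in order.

k = N/n = 27136/32 = 848
title 1: 711
title 2: 711 + 848 = 1559
title 3: 1559 + 848 = 2407
title 4: 2407 + 848 = 3255
title 5: 3255 + 848 = 4103
title 6: 4103 + 848 = 4951
title 7: 4951 + 848 = 5799
title 8: 5799 + 848 = 6647
title 9: 6647 + 848 = 7495
title 10: 7495 + 848 = 8343
title 11: 8343 + 848 = 9191
title 12: 9191 + 848 = 10039
title 13: 10039 + 848 = 10887
title 14: 10887 + 848 = 11735
title 15: 11735 + 848 = 12583
title 16: 12583 + 848 = 13431
title 17: 13431 + 848 = 14279
title 18: 14279 + 848 = 15127
title 19: 15127 + 848 = 15975
title 20: 15975 + 848 = 16823
title 21: 16823 + 848 = 17671
title 22: 17671 + 848 = 18519
title 23: 18519 + 848 = 19367
title 24: 19367 + 848 = 20215
title 25: 20215 + 848 = 21063
title 26: 21063 + 848 = 21911
title 27: 21911 + 848 = 22759
title 28: 22759 + 848 = 23607
title 29: 23607 + 848 = 24455
title 30: 24455 + 848 = 25303
title 31: 25303 + 848 = 26151
title 32: 26151 + 848 = 26999

711, 1559, 2407, 3255, 4103, 4951, 5799, 6647, 7495, 8343, 9191, 10039, 10887, 11735, 12583, 13431, 14279, 15127, 15975, 16823, 17671, 18519, 19367, 20215, 21063, 21911, 22759, 23607, 24455, 25303, 26151, 26999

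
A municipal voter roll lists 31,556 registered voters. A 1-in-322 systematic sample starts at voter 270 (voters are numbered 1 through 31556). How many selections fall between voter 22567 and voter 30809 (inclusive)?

25

k = 322
First selection ≥ 22567: 270 + ⌈(22567−270)/322⌉·322 = 270 + 70×322 = 22810
Last selection ≤ 30809: 270 + ⌊(30809−270)/322⌋·322 = 270 + 94×322 = 30538
Count = 94 − 70 + 1 = 25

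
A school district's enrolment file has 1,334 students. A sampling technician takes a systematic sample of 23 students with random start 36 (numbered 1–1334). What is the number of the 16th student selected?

k = 1334/23 = 58
16th selection = r + (16−1)·k = 36 + 15×58 = 36 + 870 = 906

906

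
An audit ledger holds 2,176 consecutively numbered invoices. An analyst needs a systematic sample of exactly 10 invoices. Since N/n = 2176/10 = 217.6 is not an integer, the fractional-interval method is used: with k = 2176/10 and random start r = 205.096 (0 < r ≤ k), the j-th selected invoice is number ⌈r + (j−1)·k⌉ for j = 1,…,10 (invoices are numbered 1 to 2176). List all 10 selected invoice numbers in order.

j=1: r + 0k = 205.096 → ⌈·⌉ = 206
j=2: r + 1k = 422.696 → ⌈·⌉ = 423
j=3: r + 2k = 640.296 → ⌈·⌉ = 641
j=4: r + 3k = 857.896 → ⌈·⌉ = 858
j=5: r + 4k = 1075.496 → ⌈·⌉ = 1076
j=6: r + 5k = 1293.096 → ⌈·⌉ = 1294
j=7: r + 6k = 1510.696 → ⌈·⌉ = 1511
j=8: r + 7k = 1728.296 → ⌈·⌉ = 1729
j=9: r + 8k = 1945.896 → ⌈·⌉ = 1946
j=10: r + 9k = 2163.496 → ⌈·⌉ = 2164

206, 423, 641, 858, 1076, 1294, 1511, 1729, 1946, 2164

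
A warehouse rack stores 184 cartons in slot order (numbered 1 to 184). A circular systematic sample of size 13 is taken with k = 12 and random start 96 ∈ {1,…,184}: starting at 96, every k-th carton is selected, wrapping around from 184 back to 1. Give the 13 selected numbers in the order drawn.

Selection 1: 96
Selection 2: 96 + 12 = 108
Selection 3: 108 + 12 = 120
Selection 4: 120 + 12 = 132
Selection 5: 132 + 12 = 144
Selection 6: 144 + 12 = 156
Selection 7: 156 + 12 = 168
Selection 8: 168 + 12 = 180
Selection 9: 180 + 12 = 192 → 192 − 184 = 8
Selection 10: 8 + 12 = 20
Selection 11: 20 + 12 = 32
Selection 12: 32 + 12 = 44
Selection 13: 44 + 12 = 56

96, 108, 120, 132, 144, 156, 168, 180, 8, 20, 32, 44, 56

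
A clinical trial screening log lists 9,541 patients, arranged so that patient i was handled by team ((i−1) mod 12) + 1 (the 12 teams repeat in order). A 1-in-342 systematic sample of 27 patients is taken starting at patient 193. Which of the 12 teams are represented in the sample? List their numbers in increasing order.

1, 7

Consecutive selections differ by k = 342, so their team numbers differ by 342 mod 12 = 6.
gcd(342, 12) = 6, so the sample visits 12/6 = 2 distinct residues mod 12.
Start 193 is team 1; the teams hit are 1, 7.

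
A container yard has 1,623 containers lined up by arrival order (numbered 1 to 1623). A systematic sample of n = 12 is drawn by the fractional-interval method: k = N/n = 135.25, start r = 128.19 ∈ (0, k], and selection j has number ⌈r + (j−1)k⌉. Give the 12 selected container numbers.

j=1: r + 0k = 128.19 → ⌈·⌉ = 129
j=2: r + 1k = 263.44 → ⌈·⌉ = 264
j=3: r + 2k = 398.69 → ⌈·⌉ = 399
j=4: r + 3k = 533.94 → ⌈·⌉ = 534
j=5: r + 4k = 669.19 → ⌈·⌉ = 670
j=6: r + 5k = 804.44 → ⌈·⌉ = 805
j=7: r + 6k = 939.69 → ⌈·⌉ = 940
j=8: r + 7k = 1074.94 → ⌈·⌉ = 1075
j=9: r + 8k = 1210.19 → ⌈·⌉ = 1211
j=10: r + 9k = 1345.44 → ⌈·⌉ = 1346
j=11: r + 10k = 1480.69 → ⌈·⌉ = 1481
j=12: r + 11k = 1615.94 → ⌈·⌉ = 1616

129, 264, 399, 534, 670, 805, 940, 1075, 1211, 1346, 1481, 1616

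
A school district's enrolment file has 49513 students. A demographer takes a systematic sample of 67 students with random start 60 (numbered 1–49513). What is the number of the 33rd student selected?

k = 49513/67 = 739
33rd selection = r + (33−1)·k = 60 + 32×739 = 60 + 23648 = 23708

23708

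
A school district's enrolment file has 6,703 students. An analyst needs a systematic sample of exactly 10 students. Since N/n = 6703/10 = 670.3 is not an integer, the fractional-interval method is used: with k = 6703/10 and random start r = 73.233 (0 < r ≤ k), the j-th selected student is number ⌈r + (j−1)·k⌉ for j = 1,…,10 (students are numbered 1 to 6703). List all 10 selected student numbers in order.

j=1: r + 0k = 73.233 → ⌈·⌉ = 74
j=2: r + 1k = 743.533 → ⌈·⌉ = 744
j=3: r + 2k = 1413.833 → ⌈·⌉ = 1414
j=4: r + 3k = 2084.133 → ⌈·⌉ = 2085
j=5: r + 4k = 2754.433 → ⌈·⌉ = 2755
j=6: r + 5k = 3424.733 → ⌈·⌉ = 3425
j=7: r + 6k = 4095.033 → ⌈·⌉ = 4096
j=8: r + 7k = 4765.333 → ⌈·⌉ = 4766
j=9: r + 8k = 5435.633 → ⌈·⌉ = 5436
j=10: r + 9k = 6105.933 → ⌈·⌉ = 6106

74, 744, 1414, 2085, 2755, 3425, 4096, 4766, 5436, 6106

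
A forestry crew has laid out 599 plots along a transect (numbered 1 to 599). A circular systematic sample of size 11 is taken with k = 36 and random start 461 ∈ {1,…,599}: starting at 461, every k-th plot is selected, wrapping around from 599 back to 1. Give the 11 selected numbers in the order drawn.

Selection 1: 461
Selection 2: 461 + 36 = 497
Selection 3: 497 + 36 = 533
Selection 4: 533 + 36 = 569
Selection 5: 569 + 36 = 605 → 605 − 599 = 6
Selection 6: 6 + 36 = 42
Selection 7: 42 + 36 = 78
Selection 8: 78 + 36 = 114
Selection 9: 114 + 36 = 150
Selection 10: 150 + 36 = 186
Selection 11: 186 + 36 = 222

461, 497, 533, 569, 6, 42, 78, 114, 150, 186, 222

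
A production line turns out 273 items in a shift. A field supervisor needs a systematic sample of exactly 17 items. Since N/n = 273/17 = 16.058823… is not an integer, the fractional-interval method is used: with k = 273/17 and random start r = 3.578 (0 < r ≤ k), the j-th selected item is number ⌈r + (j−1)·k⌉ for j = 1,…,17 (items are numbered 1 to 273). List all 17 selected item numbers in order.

j=1: r + 0k = 3.578 → ⌈·⌉ = 4
j=2: r + 1k = 19.636823… → ⌈·⌉ = 20
j=3: r + 2k = 35.695647… → ⌈·⌉ = 36
j=4: r + 3k = 51.754470… → ⌈·⌉ = 52
j=5: r + 4k = 67.813294… → ⌈·⌉ = 68
j=6: r + 5k = 83.872117… → ⌈·⌉ = 84
j=7: r + 6k = 99.930941… → ⌈·⌉ = 100
j=8: r + 7k = 115.989764… → ⌈·⌉ = 116
j=9: r + 8k = 132.048588… → ⌈·⌉ = 133
j=10: r + 9k = 148.107411… → ⌈·⌉ = 149
j=11: r + 10k = 164.166235… → ⌈·⌉ = 165
j=12: r + 11k = 180.225058… → ⌈·⌉ = 181
j=13: r + 12k = 196.283882… → ⌈·⌉ = 197
j=14: r + 13k = 212.342705… → ⌈·⌉ = 213
j=15: r + 14k = 228.401529… → ⌈·⌉ = 229
j=16: r + 15k = 244.460352… → ⌈·⌉ = 245
j=17: r + 16k = 260.519176… → ⌈·⌉ = 261

4, 20, 36, 52, 68, 84, 100, 116, 133, 149, 165, 181, 197, 213, 229, 245, 261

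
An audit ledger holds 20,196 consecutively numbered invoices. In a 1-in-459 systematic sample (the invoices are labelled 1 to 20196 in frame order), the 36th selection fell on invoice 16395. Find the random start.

k = 459
r = 16395 − (36−1)×459 = 16395 − 16065 = 330

330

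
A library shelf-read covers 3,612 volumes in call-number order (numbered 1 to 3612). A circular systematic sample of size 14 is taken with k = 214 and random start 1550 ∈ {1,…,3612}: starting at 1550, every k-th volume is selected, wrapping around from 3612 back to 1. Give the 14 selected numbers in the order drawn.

Selection 1: 1550
Selection 2: 1550 + 214 = 1764
Selection 3: 1764 + 214 = 1978
Selection 4: 1978 + 214 = 2192
Selection 5: 2192 + 214 = 2406
Selection 6: 2406 + 214 = 2620
Selection 7: 2620 + 214 = 2834
Selection 8: 2834 + 214 = 3048
Selection 9: 3048 + 214 = 3262
Selection 10: 3262 + 214 = 3476
Selection 11: 3476 + 214 = 3690 → 3690 − 3612 = 78
Selection 12: 78 + 214 = 292
Selection 13: 292 + 214 = 506
Selection 14: 506 + 214 = 720

1550, 1764, 1978, 2192, 2406, 2620, 2834, 3048, 3262, 3476, 78, 292, 506, 720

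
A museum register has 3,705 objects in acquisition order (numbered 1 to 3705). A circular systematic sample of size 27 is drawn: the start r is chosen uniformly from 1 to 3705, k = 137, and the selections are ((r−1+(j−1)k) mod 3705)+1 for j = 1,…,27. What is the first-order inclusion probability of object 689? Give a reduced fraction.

9/1235

For each position j, as r ranges over 1…3705 the j-th selection hits every object exactly once, so object 689 is selected for exactly 27 of the 3705 starts.
Inclusion probability = 27/3705 = 9/1235.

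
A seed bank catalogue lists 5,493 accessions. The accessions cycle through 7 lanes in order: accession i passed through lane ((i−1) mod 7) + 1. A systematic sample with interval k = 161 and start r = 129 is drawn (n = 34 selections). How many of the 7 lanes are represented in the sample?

Consecutive selections differ by k = 161, so their lane numbers differ by 161 mod 7 = 0.
gcd(161, 7) = 7, so the sample visits 7/7 = 1 distinct residues mod 7.
Start 129 is lane 3; the lanes hit are 3.

1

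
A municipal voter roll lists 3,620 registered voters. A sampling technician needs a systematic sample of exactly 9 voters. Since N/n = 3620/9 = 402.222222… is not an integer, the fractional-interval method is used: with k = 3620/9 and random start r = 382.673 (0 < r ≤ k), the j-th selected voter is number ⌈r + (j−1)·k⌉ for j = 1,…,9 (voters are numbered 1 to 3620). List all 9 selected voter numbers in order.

j=1: r + 0k = 382.673 → ⌈·⌉ = 383
j=2: r + 1k = 784.895222… → ⌈·⌉ = 785
j=3: r + 2k = 1187.117444… → ⌈·⌉ = 1188
j=4: r + 3k = 1589.339666… → ⌈·⌉ = 1590
j=5: r + 4k = 1991.561888… → ⌈·⌉ = 1992
j=6: r + 5k = 2393.784111… → ⌈·⌉ = 2394
j=7: r + 6k = 2796.006333… → ⌈·⌉ = 2797
j=8: r + 7k = 3198.228555… → ⌈·⌉ = 3199
j=9: r + 8k = 3600.450777… → ⌈·⌉ = 3601

383, 785, 1188, 1590, 1992, 2394, 2797, 3199, 3601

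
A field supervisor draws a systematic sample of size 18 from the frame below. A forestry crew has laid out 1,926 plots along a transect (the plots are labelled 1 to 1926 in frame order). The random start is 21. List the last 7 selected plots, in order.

1198, 1305, 1412, 1519, 1626, 1733, 1840

k = N/n = 1926/18 = 107
12th selection = 21 + 11×107 = 1198
13th: 1198 + 107 = 1305
14th: 1305 + 107 = 1412
15th: 1412 + 107 = 1519
16th: 1519 + 107 = 1626
17th: 1626 + 107 = 1733
18th: 1733 + 107 = 1840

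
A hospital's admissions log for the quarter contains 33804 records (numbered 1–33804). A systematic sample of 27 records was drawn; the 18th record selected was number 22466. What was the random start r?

1182

k = 33804/27 = 1252
r = 22466 − (18−1)×1252 = 22466 − 21284 = 1182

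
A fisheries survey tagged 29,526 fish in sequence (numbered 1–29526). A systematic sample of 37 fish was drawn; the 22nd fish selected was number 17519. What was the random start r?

k = 29526/37 = 798
r = 17519 − (22−1)×798 = 17519 − 16758 = 761

761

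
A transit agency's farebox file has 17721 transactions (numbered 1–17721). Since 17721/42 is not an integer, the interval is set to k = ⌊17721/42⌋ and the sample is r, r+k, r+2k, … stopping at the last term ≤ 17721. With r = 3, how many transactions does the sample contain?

43

k = ⌊17721/42⌋ = 421
Achieved size = ⌊(17721 − 3)/421⌋ + 1 = ⌊17718/421⌋ + 1 = 42 + 1 = 43
(last selection: 3 + 42×421 = 17685 ≤ 17721; next would be 18106 > 17721)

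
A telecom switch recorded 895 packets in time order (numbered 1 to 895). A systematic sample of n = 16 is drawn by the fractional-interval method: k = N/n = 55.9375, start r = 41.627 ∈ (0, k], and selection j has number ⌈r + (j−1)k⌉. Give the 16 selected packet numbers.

j=1: r + 0k = 41.627 → ⌈·⌉ = 42
j=2: r + 1k = 97.5645 → ⌈·⌉ = 98
j=3: r + 2k = 153.502 → ⌈·⌉ = 154
j=4: r + 3k = 209.4395 → ⌈·⌉ = 210
j=5: r + 4k = 265.377 → ⌈·⌉ = 266
j=6: r + 5k = 321.3145 → ⌈·⌉ = 322
j=7: r + 6k = 377.252 → ⌈·⌉ = 378
j=8: r + 7k = 433.1895 → ⌈·⌉ = 434
j=9: r + 8k = 489.127 → ⌈·⌉ = 490
j=10: r + 9k = 545.0645 → ⌈·⌉ = 546
j=11: r + 10k = 601.002 → ⌈·⌉ = 602
j=12: r + 11k = 656.9395 → ⌈·⌉ = 657
j=13: r + 12k = 712.877 → ⌈·⌉ = 713
j=14: r + 13k = 768.8145 → ⌈·⌉ = 769
j=15: r + 14k = 824.752 → ⌈·⌉ = 825
j=16: r + 15k = 880.6895 → ⌈·⌉ = 881

42, 98, 154, 210, 266, 322, 378, 434, 490, 546, 602, 657, 713, 769, 825, 881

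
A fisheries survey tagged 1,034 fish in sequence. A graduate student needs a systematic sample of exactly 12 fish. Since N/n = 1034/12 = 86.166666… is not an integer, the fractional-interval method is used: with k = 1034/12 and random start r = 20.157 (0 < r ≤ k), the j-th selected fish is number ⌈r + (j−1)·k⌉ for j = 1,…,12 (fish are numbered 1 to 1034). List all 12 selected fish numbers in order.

j=1: r + 0k = 20.157 → ⌈·⌉ = 21
j=2: r + 1k = 106.323666… → ⌈·⌉ = 107
j=3: r + 2k = 192.490333… → ⌈·⌉ = 193
j=4: r + 3k = 278.657 → ⌈·⌉ = 279
j=5: r + 4k = 364.823666… → ⌈·⌉ = 365
j=6: r + 5k = 450.990333… → ⌈·⌉ = 451
j=7: r + 6k = 537.157 → ⌈·⌉ = 538
j=8: r + 7k = 623.323666… → ⌈·⌉ = 624
j=9: r + 8k = 709.490333… → ⌈·⌉ = 710
j=10: r + 9k = 795.657 → ⌈·⌉ = 796
j=11: r + 10k = 881.823666… → ⌈·⌉ = 882
j=12: r + 11k = 967.990333… → ⌈·⌉ = 968

21, 107, 193, 279, 365, 451, 538, 624, 710, 796, 882, 968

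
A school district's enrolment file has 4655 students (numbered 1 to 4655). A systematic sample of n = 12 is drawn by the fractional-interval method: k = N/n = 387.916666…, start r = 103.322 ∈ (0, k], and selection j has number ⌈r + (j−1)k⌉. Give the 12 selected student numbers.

104, 492, 880, 1268, 1655, 2043, 2431, 2819, 3207, 3595, 3983, 4371

j=1: r + 0k = 103.322 → ⌈·⌉ = 104
j=2: r + 1k = 491.238666… → ⌈·⌉ = 492
j=3: r + 2k = 879.155333… → ⌈·⌉ = 880
j=4: r + 3k = 1267.072 → ⌈·⌉ = 1268
j=5: r + 4k = 1654.988666… → ⌈·⌉ = 1655
j=6: r + 5k = 2042.905333… → ⌈·⌉ = 2043
j=7: r + 6k = 2430.822 → ⌈·⌉ = 2431
j=8: r + 7k = 2818.738666… → ⌈·⌉ = 2819
j=9: r + 8k = 3206.655333… → ⌈·⌉ = 3207
j=10: r + 9k = 3594.572 → ⌈·⌉ = 3595
j=11: r + 10k = 3982.488666… → ⌈·⌉ = 3983
j=12: r + 11k = 4370.405333… → ⌈·⌉ = 4371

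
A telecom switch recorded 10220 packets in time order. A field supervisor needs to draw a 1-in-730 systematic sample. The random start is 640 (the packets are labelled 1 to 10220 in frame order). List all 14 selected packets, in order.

640, 1370, 2100, 2830, 3560, 4290, 5020, 5750, 6480, 7210, 7940, 8670, 9400, 10130

packet 1: 640
packet 2: 640 + 730 = 1370
packet 3: 1370 + 730 = 2100
packet 4: 2100 + 730 = 2830
packet 5: 2830 + 730 = 3560
packet 6: 3560 + 730 = 4290
packet 7: 4290 + 730 = 5020
packet 8: 5020 + 730 = 5750
packet 9: 5750 + 730 = 6480
packet 10: 6480 + 730 = 7210
packet 11: 7210 + 730 = 7940
packet 12: 7940 + 730 = 8670
packet 13: 8670 + 730 = 9400
packet 14: 9400 + 730 = 10130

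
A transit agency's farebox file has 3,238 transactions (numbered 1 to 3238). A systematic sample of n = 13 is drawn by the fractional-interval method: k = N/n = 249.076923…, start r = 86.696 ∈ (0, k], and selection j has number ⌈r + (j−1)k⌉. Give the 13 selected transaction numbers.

87, 336, 585, 834, 1084, 1333, 1582, 1831, 2080, 2329, 2578, 2827, 3076

j=1: r + 0k = 86.696 → ⌈·⌉ = 87
j=2: r + 1k = 335.772923… → ⌈·⌉ = 336
j=3: r + 2k = 584.849846… → ⌈·⌉ = 585
j=4: r + 3k = 833.926769… → ⌈·⌉ = 834
j=5: r + 4k = 1083.003692… → ⌈·⌉ = 1084
j=6: r + 5k = 1332.080615… → ⌈·⌉ = 1333
j=7: r + 6k = 1581.157538… → ⌈·⌉ = 1582
j=8: r + 7k = 1830.234461… → ⌈·⌉ = 1831
j=9: r + 8k = 2079.311384… → ⌈·⌉ = 2080
j=10: r + 9k = 2328.388307… → ⌈·⌉ = 2329
j=11: r + 10k = 2577.465230… → ⌈·⌉ = 2578
j=12: r + 11k = 2826.542153… → ⌈·⌉ = 2827
j=13: r + 12k = 3075.619076… → ⌈·⌉ = 3076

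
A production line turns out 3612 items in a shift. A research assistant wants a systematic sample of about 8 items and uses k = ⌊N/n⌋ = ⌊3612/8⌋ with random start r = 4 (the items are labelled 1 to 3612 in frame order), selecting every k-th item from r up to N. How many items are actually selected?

9

k = ⌊3612/8⌋ = 451
Achieved size = ⌊(3612 − 4)/451⌋ + 1 = ⌊3608/451⌋ + 1 = 8 + 1 = 9
(last selection: 4 + 8×451 = 3612 ≤ 3612; next would be 4063 > 3612)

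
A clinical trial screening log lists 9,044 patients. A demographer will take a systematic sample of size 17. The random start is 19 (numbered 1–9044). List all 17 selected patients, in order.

k = N/n = 9044/17 = 532
patient 1: 19
patient 2: 19 + 532 = 551
patient 3: 551 + 532 = 1083
patient 4: 1083 + 532 = 1615
patient 5: 1615 + 532 = 2147
patient 6: 2147 + 532 = 2679
patient 7: 2679 + 532 = 3211
patient 8: 3211 + 532 = 3743
patient 9: 3743 + 532 = 4275
patient 10: 4275 + 532 = 4807
patient 11: 4807 + 532 = 5339
patient 12: 5339 + 532 = 5871
patient 13: 5871 + 532 = 6403
patient 14: 6403 + 532 = 6935
patient 15: 6935 + 532 = 7467
patient 16: 7467 + 532 = 7999
patient 17: 7999 + 532 = 8531

19, 551, 1083, 1615, 2147, 2679, 3211, 3743, 4275, 4807, 5339, 5871, 6403, 6935, 7467, 7999, 8531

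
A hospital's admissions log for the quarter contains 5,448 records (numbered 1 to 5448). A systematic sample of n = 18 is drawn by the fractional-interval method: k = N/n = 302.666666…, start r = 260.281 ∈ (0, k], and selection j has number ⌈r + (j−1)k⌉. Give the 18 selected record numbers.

261, 563, 866, 1169, 1471, 1774, 2077, 2379, 2682, 2985, 3287, 3590, 3893, 4195, 4498, 4801, 5103, 5406

j=1: r + 0k = 260.281 → ⌈·⌉ = 261
j=2: r + 1k = 562.947666… → ⌈·⌉ = 563
j=3: r + 2k = 865.614333… → ⌈·⌉ = 866
j=4: r + 3k = 1168.281 → ⌈·⌉ = 1169
j=5: r + 4k = 1470.947666… → ⌈·⌉ = 1471
j=6: r + 5k = 1773.614333… → ⌈·⌉ = 1774
j=7: r + 6k = 2076.281 → ⌈·⌉ = 2077
j=8: r + 7k = 2378.947666… → ⌈·⌉ = 2379
j=9: r + 8k = 2681.614333… → ⌈·⌉ = 2682
j=10: r + 9k = 2984.281 → ⌈·⌉ = 2985
j=11: r + 10k = 3286.947666… → ⌈·⌉ = 3287
j=12: r + 11k = 3589.614333… → ⌈·⌉ = 3590
j=13: r + 12k = 3892.281 → ⌈·⌉ = 3893
j=14: r + 13k = 4194.947666… → ⌈·⌉ = 4195
j=15: r + 14k = 4497.614333… → ⌈·⌉ = 4498
j=16: r + 15k = 4800.281 → ⌈·⌉ = 4801
j=17: r + 16k = 5102.947666… → ⌈·⌉ = 5103
j=18: r + 17k = 5405.614333… → ⌈·⌉ = 5406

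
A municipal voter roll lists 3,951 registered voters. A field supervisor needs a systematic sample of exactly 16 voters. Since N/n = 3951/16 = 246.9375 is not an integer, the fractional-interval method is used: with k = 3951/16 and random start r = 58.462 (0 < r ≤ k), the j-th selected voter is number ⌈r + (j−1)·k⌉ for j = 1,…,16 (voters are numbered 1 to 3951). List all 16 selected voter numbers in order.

j=1: r + 0k = 58.462 → ⌈·⌉ = 59
j=2: r + 1k = 305.3995 → ⌈·⌉ = 306
j=3: r + 2k = 552.337 → ⌈·⌉ = 553
j=4: r + 3k = 799.2745 → ⌈·⌉ = 800
j=5: r + 4k = 1046.212 → ⌈·⌉ = 1047
j=6: r + 5k = 1293.1495 → ⌈·⌉ = 1294
j=7: r + 6k = 1540.087 → ⌈·⌉ = 1541
j=8: r + 7k = 1787.0245 → ⌈·⌉ = 1788
j=9: r + 8k = 2033.962 → ⌈·⌉ = 2034
j=10: r + 9k = 2280.8995 → ⌈·⌉ = 2281
j=11: r + 10k = 2527.837 → ⌈·⌉ = 2528
j=12: r + 11k = 2774.7745 → ⌈·⌉ = 2775
j=13: r + 12k = 3021.712 → ⌈·⌉ = 3022
j=14: r + 13k = 3268.6495 → ⌈·⌉ = 3269
j=15: r + 14k = 3515.587 → ⌈·⌉ = 3516
j=16: r + 15k = 3762.5245 → ⌈·⌉ = 3763

59, 306, 553, 800, 1047, 1294, 1541, 1788, 2034, 2281, 2528, 2775, 3022, 3269, 3516, 3763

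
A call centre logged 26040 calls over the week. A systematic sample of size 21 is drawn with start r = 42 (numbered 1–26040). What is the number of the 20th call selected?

k = 26040/21 = 1240
20th selection = r + (20−1)·k = 42 + 19×1240 = 42 + 23560 = 23602

23602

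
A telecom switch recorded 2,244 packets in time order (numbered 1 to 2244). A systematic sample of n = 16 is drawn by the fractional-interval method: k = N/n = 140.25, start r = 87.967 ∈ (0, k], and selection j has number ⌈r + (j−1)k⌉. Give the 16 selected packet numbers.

j=1: r + 0k = 87.967 → ⌈·⌉ = 88
j=2: r + 1k = 228.217 → ⌈·⌉ = 229
j=3: r + 2k = 368.467 → ⌈·⌉ = 369
j=4: r + 3k = 508.717 → ⌈·⌉ = 509
j=5: r + 4k = 648.967 → ⌈·⌉ = 649
j=6: r + 5k = 789.217 → ⌈·⌉ = 790
j=7: r + 6k = 929.467 → ⌈·⌉ = 930
j=8: r + 7k = 1069.717 → ⌈·⌉ = 1070
j=9: r + 8k = 1209.967 → ⌈·⌉ = 1210
j=10: r + 9k = 1350.217 → ⌈·⌉ = 1351
j=11: r + 10k = 1490.467 → ⌈·⌉ = 1491
j=12: r + 11k = 1630.717 → ⌈·⌉ = 1631
j=13: r + 12k = 1770.967 → ⌈·⌉ = 1771
j=14: r + 13k = 1911.217 → ⌈·⌉ = 1912
j=15: r + 14k = 2051.467 → ⌈·⌉ = 2052
j=16: r + 15k = 2191.717 → ⌈·⌉ = 2192

88, 229, 369, 509, 649, 790, 930, 1070, 1210, 1351, 1491, 1631, 1771, 1912, 2052, 2192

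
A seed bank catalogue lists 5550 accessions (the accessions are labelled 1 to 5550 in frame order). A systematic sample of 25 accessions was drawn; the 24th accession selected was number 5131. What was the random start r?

25

k = 5550/25 = 222
r = 5131 − (24−1)×222 = 5131 − 5106 = 25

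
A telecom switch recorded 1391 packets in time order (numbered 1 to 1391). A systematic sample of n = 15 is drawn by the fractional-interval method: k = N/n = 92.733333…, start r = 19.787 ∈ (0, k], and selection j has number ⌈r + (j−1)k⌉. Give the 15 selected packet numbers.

20, 113, 206, 298, 391, 484, 577, 669, 762, 855, 948, 1040, 1133, 1226, 1319

j=1: r + 0k = 19.787 → ⌈·⌉ = 20
j=2: r + 1k = 112.520333… → ⌈·⌉ = 113
j=3: r + 2k = 205.253666… → ⌈·⌉ = 206
j=4: r + 3k = 297.987 → ⌈·⌉ = 298
j=5: r + 4k = 390.720333… → ⌈·⌉ = 391
j=6: r + 5k = 483.453666… → ⌈·⌉ = 484
j=7: r + 6k = 576.187 → ⌈·⌉ = 577
j=8: r + 7k = 668.920333… → ⌈·⌉ = 669
j=9: r + 8k = 761.653666… → ⌈·⌉ = 762
j=10: r + 9k = 854.387 → ⌈·⌉ = 855
j=11: r + 10k = 947.120333… → ⌈·⌉ = 948
j=12: r + 11k = 1039.853666… → ⌈·⌉ = 1040
j=13: r + 12k = 1132.587 → ⌈·⌉ = 1133
j=14: r + 13k = 1225.320333… → ⌈·⌉ = 1226
j=15: r + 14k = 1318.053666… → ⌈·⌉ = 1319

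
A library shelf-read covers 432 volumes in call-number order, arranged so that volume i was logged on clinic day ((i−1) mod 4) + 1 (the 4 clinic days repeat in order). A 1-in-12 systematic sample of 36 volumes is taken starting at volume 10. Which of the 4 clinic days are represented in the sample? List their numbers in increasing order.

Consecutive selections differ by k = 12, so their clinic day numbers differ by 12 mod 4 = 0.
gcd(12, 4) = 4, so the sample visits 4/4 = 1 distinct residues mod 4.
Start 10 is clinic day 2; the clinic days hit are 2.

2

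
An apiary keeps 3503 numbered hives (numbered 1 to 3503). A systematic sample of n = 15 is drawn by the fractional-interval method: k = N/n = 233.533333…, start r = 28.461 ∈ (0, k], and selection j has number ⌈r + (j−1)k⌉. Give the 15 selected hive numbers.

j=1: r + 0k = 28.461 → ⌈·⌉ = 29
j=2: r + 1k = 261.994333… → ⌈·⌉ = 262
j=3: r + 2k = 495.527666… → ⌈·⌉ = 496
j=4: r + 3k = 729.061 → ⌈·⌉ = 730
j=5: r + 4k = 962.594333… → ⌈·⌉ = 963
j=6: r + 5k = 1196.127666… → ⌈·⌉ = 1197
j=7: r + 6k = 1429.661 → ⌈·⌉ = 1430
j=8: r + 7k = 1663.194333… → ⌈·⌉ = 1664
j=9: r + 8k = 1896.727666… → ⌈·⌉ = 1897
j=10: r + 9k = 2130.261 → ⌈·⌉ = 2131
j=11: r + 10k = 2363.794333… → ⌈·⌉ = 2364
j=12: r + 11k = 2597.327666… → ⌈·⌉ = 2598
j=13: r + 12k = 2830.861 → ⌈·⌉ = 2831
j=14: r + 13k = 3064.394333… → ⌈·⌉ = 3065
j=15: r + 14k = 3297.927666… → ⌈·⌉ = 3298

29, 262, 496, 730, 963, 1197, 1430, 1664, 1897, 2131, 2364, 2598, 2831, 3065, 3298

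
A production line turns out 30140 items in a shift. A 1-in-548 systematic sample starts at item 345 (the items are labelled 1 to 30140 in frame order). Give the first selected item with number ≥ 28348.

k = 548
Steps past start: ⌈(28348 − 345)/548⌉ = ⌈28003/548⌉ = 52
Selected item: 345 + 52×548 = 28841

28841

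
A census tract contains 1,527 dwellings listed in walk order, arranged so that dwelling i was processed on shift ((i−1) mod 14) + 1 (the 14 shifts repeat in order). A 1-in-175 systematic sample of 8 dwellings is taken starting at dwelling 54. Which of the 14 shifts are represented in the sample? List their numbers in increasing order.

Consecutive selections differ by k = 175, so their shift numbers differ by 175 mod 14 = 7.
gcd(175, 14) = 7, so the sample visits 14/7 = 2 distinct residues mod 14.
Start 54 is shift 12; the shifts hit are 5, 12.

5, 12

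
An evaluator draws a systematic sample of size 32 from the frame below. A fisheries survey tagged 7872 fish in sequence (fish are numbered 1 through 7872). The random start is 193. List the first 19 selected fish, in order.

193, 439, 685, 931, 1177, 1423, 1669, 1915, 2161, 2407, 2653, 2899, 3145, 3391, 3637, 3883, 4129, 4375, 4621

k = N/n = 7872/32 = 246
fish 1: 193
fish 2: 193 + 246 = 439
fish 3: 439 + 246 = 685
fish 4: 685 + 246 = 931
fish 5: 931 + 246 = 1177
fish 6: 1177 + 246 = 1423
fish 7: 1423 + 246 = 1669
fish 8: 1669 + 246 = 1915
fish 9: 1915 + 246 = 2161
fish 10: 2161 + 246 = 2407
fish 11: 2407 + 246 = 2653
fish 12: 2653 + 246 = 2899
fish 13: 2899 + 246 = 3145
fish 14: 3145 + 246 = 3391
fish 15: 3391 + 246 = 3637
fish 16: 3637 + 246 = 3883
fish 17: 3883 + 246 = 4129
fish 18: 4129 + 246 = 4375
fish 19: 4375 + 246 = 4621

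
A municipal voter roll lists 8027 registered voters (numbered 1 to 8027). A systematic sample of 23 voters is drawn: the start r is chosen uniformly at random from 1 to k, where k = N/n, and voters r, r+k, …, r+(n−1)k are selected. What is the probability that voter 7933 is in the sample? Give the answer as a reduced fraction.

k = 8027/23 = 349.
Voter 7933 is selected iff r ≡ 7933 (mod 349); exactly one such r in {1,…,349}.
Inclusion probability = 1/349.

1/349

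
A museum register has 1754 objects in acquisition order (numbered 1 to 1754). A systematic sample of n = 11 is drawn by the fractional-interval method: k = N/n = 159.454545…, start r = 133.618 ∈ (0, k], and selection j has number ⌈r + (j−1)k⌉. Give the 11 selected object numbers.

j=1: r + 0k = 133.618 → ⌈·⌉ = 134
j=2: r + 1k = 293.072545… → ⌈·⌉ = 294
j=3: r + 2k = 452.527090… → ⌈·⌉ = 453
j=4: r + 3k = 611.981636… → ⌈·⌉ = 612
j=5: r + 4k = 771.436181… → ⌈·⌉ = 772
j=6: r + 5k = 930.890727… → ⌈·⌉ = 931
j=7: r + 6k = 1090.345272… → ⌈·⌉ = 1091
j=8: r + 7k = 1249.799818… → ⌈·⌉ = 1250
j=9: r + 8k = 1409.254363… → ⌈·⌉ = 1410
j=10: r + 9k = 1568.708909… → ⌈·⌉ = 1569
j=11: r + 10k = 1728.163454… → ⌈·⌉ = 1729

134, 294, 453, 612, 772, 931, 1091, 1250, 1410, 1569, 1729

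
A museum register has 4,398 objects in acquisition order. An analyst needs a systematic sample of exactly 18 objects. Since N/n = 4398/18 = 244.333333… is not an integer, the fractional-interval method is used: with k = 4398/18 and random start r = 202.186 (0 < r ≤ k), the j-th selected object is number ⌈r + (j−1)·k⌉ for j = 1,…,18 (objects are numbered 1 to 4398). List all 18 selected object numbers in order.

203, 447, 691, 936, 1180, 1424, 1669, 1913, 2157, 2402, 2646, 2890, 3135, 3379, 3623, 3868, 4112, 4356

j=1: r + 0k = 202.186 → ⌈·⌉ = 203
j=2: r + 1k = 446.519333… → ⌈·⌉ = 447
j=3: r + 2k = 690.852666… → ⌈·⌉ = 691
j=4: r + 3k = 935.186 → ⌈·⌉ = 936
j=5: r + 4k = 1179.519333… → ⌈·⌉ = 1180
j=6: r + 5k = 1423.852666… → ⌈·⌉ = 1424
j=7: r + 6k = 1668.186 → ⌈·⌉ = 1669
j=8: r + 7k = 1912.519333… → ⌈·⌉ = 1913
j=9: r + 8k = 2156.852666… → ⌈·⌉ = 2157
j=10: r + 9k = 2401.186 → ⌈·⌉ = 2402
j=11: r + 10k = 2645.519333… → ⌈·⌉ = 2646
j=12: r + 11k = 2889.852666… → ⌈·⌉ = 2890
j=13: r + 12k = 3134.186 → ⌈·⌉ = 3135
j=14: r + 13k = 3378.519333… → ⌈·⌉ = 3379
j=15: r + 14k = 3622.852666… → ⌈·⌉ = 3623
j=16: r + 15k = 3867.186 → ⌈·⌉ = 3868
j=17: r + 16k = 4111.519333… → ⌈·⌉ = 4112
j=18: r + 17k = 4355.852666… → ⌈·⌉ = 4356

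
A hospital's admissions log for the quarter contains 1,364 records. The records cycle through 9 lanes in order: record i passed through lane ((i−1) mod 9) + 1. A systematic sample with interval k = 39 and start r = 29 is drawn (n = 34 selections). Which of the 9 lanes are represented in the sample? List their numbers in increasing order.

Consecutive selections differ by k = 39, so their lane numbers differ by 39 mod 9 = 3.
gcd(39, 9) = 3, so the sample visits 9/3 = 3 distinct residues mod 9.
Start 29 is lane 2; the lanes hit are 2, 5, 8.

2, 5, 8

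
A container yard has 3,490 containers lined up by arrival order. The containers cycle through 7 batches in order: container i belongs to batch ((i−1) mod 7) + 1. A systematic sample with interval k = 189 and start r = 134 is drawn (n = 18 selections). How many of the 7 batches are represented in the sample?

1

Consecutive selections differ by k = 189, so their batch numbers differ by 189 mod 7 = 0.
gcd(189, 7) = 7, so the sample visits 7/7 = 1 distinct residues mod 7.
Start 134 is batch 1; the batches hit are 1.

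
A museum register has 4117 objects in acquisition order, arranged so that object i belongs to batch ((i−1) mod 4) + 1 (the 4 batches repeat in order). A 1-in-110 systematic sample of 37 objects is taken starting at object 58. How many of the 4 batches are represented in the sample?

Consecutive selections differ by k = 110, so their batch numbers differ by 110 mod 4 = 2.
gcd(110, 4) = 2, so the sample visits 4/2 = 2 distinct residues mod 4.
Start 58 is batch 2; the batches hit are 2, 4.

2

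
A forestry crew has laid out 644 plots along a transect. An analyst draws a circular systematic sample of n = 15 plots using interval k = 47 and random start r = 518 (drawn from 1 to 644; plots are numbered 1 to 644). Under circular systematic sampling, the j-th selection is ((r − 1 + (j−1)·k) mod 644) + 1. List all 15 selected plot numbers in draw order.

Selection 1: 518
Selection 2: 518 + 47 = 565
Selection 3: 565 + 47 = 612
Selection 4: 612 + 47 = 659 → 659 − 644 = 15
Selection 5: 15 + 47 = 62
Selection 6: 62 + 47 = 109
Selection 7: 109 + 47 = 156
Selection 8: 156 + 47 = 203
Selection 9: 203 + 47 = 250
Selection 10: 250 + 47 = 297
Selection 11: 297 + 47 = 344
Selection 12: 344 + 47 = 391
Selection 13: 391 + 47 = 438
Selection 14: 438 + 47 = 485
Selection 15: 485 + 47 = 532

518, 565, 612, 15, 62, 109, 156, 203, 250, 297, 344, 391, 438, 485, 532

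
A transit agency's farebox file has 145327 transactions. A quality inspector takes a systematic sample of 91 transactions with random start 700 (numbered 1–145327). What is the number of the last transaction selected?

144430

k = 145327/91 = 1597
91st selection = r + (91−1)·k = 700 + 90×1597 = 700 + 143730 = 144430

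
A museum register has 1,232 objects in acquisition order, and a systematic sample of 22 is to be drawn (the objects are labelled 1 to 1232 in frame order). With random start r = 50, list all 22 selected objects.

k = N/n = 1232/22 = 56
object 1: 50
object 2: 50 + 56 = 106
object 3: 106 + 56 = 162
object 4: 162 + 56 = 218
object 5: 218 + 56 = 274
object 6: 274 + 56 = 330
object 7: 330 + 56 = 386
object 8: 386 + 56 = 442
object 9: 442 + 56 = 498
object 10: 498 + 56 = 554
object 11: 554 + 56 = 610
object 12: 610 + 56 = 666
object 13: 666 + 56 = 722
object 14: 722 + 56 = 778
object 15: 778 + 56 = 834
object 16: 834 + 56 = 890
object 17: 890 + 56 = 946
object 18: 946 + 56 = 1002
object 19: 1002 + 56 = 1058
object 20: 1058 + 56 = 1114
object 21: 1114 + 56 = 1170
object 22: 1170 + 56 = 1226

50, 106, 162, 218, 274, 330, 386, 442, 498, 554, 610, 666, 722, 778, 834, 890, 946, 1002, 1058, 1114, 1170, 1226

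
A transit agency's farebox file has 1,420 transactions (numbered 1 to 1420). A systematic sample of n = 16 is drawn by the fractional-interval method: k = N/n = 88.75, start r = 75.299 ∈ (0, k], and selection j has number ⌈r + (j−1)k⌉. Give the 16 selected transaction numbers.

j=1: r + 0k = 75.299 → ⌈·⌉ = 76
j=2: r + 1k = 164.049 → ⌈·⌉ = 165
j=3: r + 2k = 252.799 → ⌈·⌉ = 253
j=4: r + 3k = 341.549 → ⌈·⌉ = 342
j=5: r + 4k = 430.299 → ⌈·⌉ = 431
j=6: r + 5k = 519.049 → ⌈·⌉ = 520
j=7: r + 6k = 607.799 → ⌈·⌉ = 608
j=8: r + 7k = 696.549 → ⌈·⌉ = 697
j=9: r + 8k = 785.299 → ⌈·⌉ = 786
j=10: r + 9k = 874.049 → ⌈·⌉ = 875
j=11: r + 10k = 962.799 → ⌈·⌉ = 963
j=12: r + 11k = 1051.549 → ⌈·⌉ = 1052
j=13: r + 12k = 1140.299 → ⌈·⌉ = 1141
j=14: r + 13k = 1229.049 → ⌈·⌉ = 1230
j=15: r + 14k = 1317.799 → ⌈·⌉ = 1318
j=16: r + 15k = 1406.549 → ⌈·⌉ = 1407

76, 165, 253, 342, 431, 520, 608, 697, 786, 875, 963, 1052, 1141, 1230, 1318, 1407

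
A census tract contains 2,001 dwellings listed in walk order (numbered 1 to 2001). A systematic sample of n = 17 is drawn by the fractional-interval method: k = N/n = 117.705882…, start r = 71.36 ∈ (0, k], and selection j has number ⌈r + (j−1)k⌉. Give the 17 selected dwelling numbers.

72, 190, 307, 425, 543, 660, 778, 896, 1014, 1131, 1249, 1367, 1484, 1602, 1720, 1837, 1955

j=1: r + 0k = 71.36 → ⌈·⌉ = 72
j=2: r + 1k = 189.065882… → ⌈·⌉ = 190
j=3: r + 2k = 306.771764… → ⌈·⌉ = 307
j=4: r + 3k = 424.477647… → ⌈·⌉ = 425
j=5: r + 4k = 542.183529… → ⌈·⌉ = 543
j=6: r + 5k = 659.889411… → ⌈·⌉ = 660
j=7: r + 6k = 777.595294… → ⌈·⌉ = 778
j=8: r + 7k = 895.301176… → ⌈·⌉ = 896
j=9: r + 8k = 1013.007058… → ⌈·⌉ = 1014
j=10: r + 9k = 1130.712941… → ⌈·⌉ = 1131
j=11: r + 10k = 1248.418823… → ⌈·⌉ = 1249
j=12: r + 11k = 1366.124705… → ⌈·⌉ = 1367
j=13: r + 12k = 1483.830588… → ⌈·⌉ = 1484
j=14: r + 13k = 1601.536470… → ⌈·⌉ = 1602
j=15: r + 14k = 1719.242352… → ⌈·⌉ = 1720
j=16: r + 15k = 1836.948235… → ⌈·⌉ = 1837
j=17: r + 16k = 1954.654117… → ⌈·⌉ = 1955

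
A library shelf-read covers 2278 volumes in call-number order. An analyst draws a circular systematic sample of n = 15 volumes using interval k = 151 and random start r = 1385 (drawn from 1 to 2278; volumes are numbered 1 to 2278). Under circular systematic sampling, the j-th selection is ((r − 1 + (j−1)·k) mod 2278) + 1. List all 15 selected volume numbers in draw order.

Selection 1: 1385
Selection 2: 1385 + 151 = 1536
Selection 3: 1536 + 151 = 1687
Selection 4: 1687 + 151 = 1838
Selection 5: 1838 + 151 = 1989
Selection 6: 1989 + 151 = 2140
Selection 7: 2140 + 151 = 2291 → 2291 − 2278 = 13
Selection 8: 13 + 151 = 164
Selection 9: 164 + 151 = 315
Selection 10: 315 + 151 = 466
Selection 11: 466 + 151 = 617
Selection 12: 617 + 151 = 768
Selection 13: 768 + 151 = 919
Selection 14: 919 + 151 = 1070
Selection 15: 1070 + 151 = 1221

1385, 1536, 1687, 1838, 1989, 2140, 13, 164, 315, 466, 617, 768, 919, 1070, 1221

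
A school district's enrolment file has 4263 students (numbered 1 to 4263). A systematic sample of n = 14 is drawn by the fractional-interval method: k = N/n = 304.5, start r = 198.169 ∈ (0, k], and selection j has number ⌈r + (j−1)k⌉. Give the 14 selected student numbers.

j=1: r + 0k = 198.169 → ⌈·⌉ = 199
j=2: r + 1k = 502.669 → ⌈·⌉ = 503
j=3: r + 2k = 807.169 → ⌈·⌉ = 808
j=4: r + 3k = 1111.669 → ⌈·⌉ = 1112
j=5: r + 4k = 1416.169 → ⌈·⌉ = 1417
j=6: r + 5k = 1720.669 → ⌈·⌉ = 1721
j=7: r + 6k = 2025.169 → ⌈·⌉ = 2026
j=8: r + 7k = 2329.669 → ⌈·⌉ = 2330
j=9: r + 8k = 2634.169 → ⌈·⌉ = 2635
j=10: r + 9k = 2938.669 → ⌈·⌉ = 2939
j=11: r + 10k = 3243.169 → ⌈·⌉ = 3244
j=12: r + 11k = 3547.669 → ⌈·⌉ = 3548
j=13: r + 12k = 3852.169 → ⌈·⌉ = 3853
j=14: r + 13k = 4156.669 → ⌈·⌉ = 4157

199, 503, 808, 1112, 1417, 1721, 2026, 2330, 2635, 2939, 3244, 3548, 3853, 4157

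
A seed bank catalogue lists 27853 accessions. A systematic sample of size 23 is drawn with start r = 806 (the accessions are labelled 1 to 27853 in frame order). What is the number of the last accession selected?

k = 27853/23 = 1211
23rd selection = r + (23−1)·k = 806 + 22×1211 = 806 + 26642 = 27448

27448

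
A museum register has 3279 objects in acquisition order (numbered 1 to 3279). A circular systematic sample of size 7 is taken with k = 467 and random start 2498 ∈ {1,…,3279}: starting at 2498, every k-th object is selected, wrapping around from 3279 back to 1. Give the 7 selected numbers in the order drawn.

2498, 2965, 153, 620, 1087, 1554, 2021

Selection 1: 2498
Selection 2: 2498 + 467 = 2965
Selection 3: 2965 + 467 = 3432 → 3432 − 3279 = 153
Selection 4: 153 + 467 = 620
Selection 5: 620 + 467 = 1087
Selection 6: 1087 + 467 = 1554
Selection 7: 1554 + 467 = 2021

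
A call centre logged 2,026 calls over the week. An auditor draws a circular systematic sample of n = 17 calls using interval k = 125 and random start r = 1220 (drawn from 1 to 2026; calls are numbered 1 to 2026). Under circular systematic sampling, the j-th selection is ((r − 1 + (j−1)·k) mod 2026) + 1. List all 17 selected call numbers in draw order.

Selection 1: 1220
Selection 2: 1220 + 125 = 1345
Selection 3: 1345 + 125 = 1470
Selection 4: 1470 + 125 = 1595
Selection 5: 1595 + 125 = 1720
Selection 6: 1720 + 125 = 1845
Selection 7: 1845 + 125 = 1970
Selection 8: 1970 + 125 = 2095 → 2095 − 2026 = 69
Selection 9: 69 + 125 = 194
Selection 10: 194 + 125 = 319
Selection 11: 319 + 125 = 444
Selection 12: 444 + 125 = 569
Selection 13: 569 + 125 = 694
Selection 14: 694 + 125 = 819
Selection 15: 819 + 125 = 944
Selection 16: 944 + 125 = 1069
Selection 17: 1069 + 125 = 1194

1220, 1345, 1470, 1595, 1720, 1845, 1970, 69, 194, 319, 444, 569, 694, 819, 944, 1069, 1194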